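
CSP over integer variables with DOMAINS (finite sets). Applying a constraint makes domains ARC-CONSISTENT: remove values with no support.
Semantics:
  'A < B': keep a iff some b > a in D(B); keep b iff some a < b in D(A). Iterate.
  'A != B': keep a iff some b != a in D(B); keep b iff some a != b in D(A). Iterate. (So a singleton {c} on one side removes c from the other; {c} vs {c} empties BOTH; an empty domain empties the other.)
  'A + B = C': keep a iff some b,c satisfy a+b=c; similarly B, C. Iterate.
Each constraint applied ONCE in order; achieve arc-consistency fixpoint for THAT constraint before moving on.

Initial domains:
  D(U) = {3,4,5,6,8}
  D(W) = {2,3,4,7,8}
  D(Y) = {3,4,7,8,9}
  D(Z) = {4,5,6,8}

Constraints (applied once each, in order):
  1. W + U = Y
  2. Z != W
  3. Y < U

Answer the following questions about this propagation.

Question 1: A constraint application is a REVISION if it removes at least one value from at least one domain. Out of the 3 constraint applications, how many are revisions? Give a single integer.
Answer: 2

Derivation:
Constraint 1 (W + U = Y) on D(W)={2,3,4,7,8} D(U)={3,4,5,6,8} D(Y)={3,4,7,8,9}: W {2,3,4,7,8}->{2,3,4}; U {3,4,5,6,8}->{3,4,5,6}; Y {3,4,7,8,9}->{7,8,9} => REVISION
Constraint 2 (Z != W) on D(Z)={4,5,6,8} D(W)={2,3,4}: no change => not a revision
Constraint 3 (Y < U) on D(Y)={7,8,9} D(U)={3,4,5,6}: Y {7,8,9}->{}; U {3,4,5,6}->{} => REVISION
Total revisions = 2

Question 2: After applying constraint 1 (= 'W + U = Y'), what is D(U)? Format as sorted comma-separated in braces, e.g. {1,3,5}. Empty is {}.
Constraint 1 (W + U = Y) on D(W)={2,3,4,7,8} D(U)={3,4,5,6,8} D(Y)={3,4,7,8,9}: W {2,3,4,7,8}->{2,3,4}; U {3,4,5,6,8}->{3,4,5,6}; Y {3,4,7,8,9}->{7,8,9}
So after constraint 1: D(U) = {3,4,5,6}

Answer: {3,4,5,6}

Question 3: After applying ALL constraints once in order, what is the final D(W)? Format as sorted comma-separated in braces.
Answer: {2,3,4}

Derivation:
Constraint 1 (W + U = Y) on D(W)={2,3,4,7,8} D(U)={3,4,5,6,8} D(Y)={3,4,7,8,9}: W {2,3,4,7,8}->{2,3,4}; U {3,4,5,6,8}->{3,4,5,6}; Y {3,4,7,8,9}->{7,8,9}
Constraint 2 (Z != W) on D(Z)={4,5,6,8} D(W)={2,3,4}: no change
Constraint 3 (Y < U) on D(Y)={7,8,9} D(U)={3,4,5,6}: Y {7,8,9}->{}; U {3,4,5,6}->{}
So after all 3 constraints: D(W) = {2,3,4}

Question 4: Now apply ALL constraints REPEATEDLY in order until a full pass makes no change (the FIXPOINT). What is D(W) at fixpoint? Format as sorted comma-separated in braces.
Answer: {}

Derivation:
pass 0 (initial): D(W)={2,3,4,7,8}
pass 1: U {3,4,5,6,8}->{}; W {2,3,4,7,8}->{2,3,4}; Y {3,4,7,8,9}->{}
pass 2: W {2,3,4}->{}; Z {4,5,6,8}->{}
pass 3: no change
Fixpoint after 3 passes: D(W) = {}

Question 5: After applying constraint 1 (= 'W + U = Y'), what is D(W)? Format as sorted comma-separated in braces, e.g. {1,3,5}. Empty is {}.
Answer: {2,3,4}

Derivation:
Constraint 1 (W + U = Y) on D(W)={2,3,4,7,8} D(U)={3,4,5,6,8} D(Y)={3,4,7,8,9}: W {2,3,4,7,8}->{2,3,4}; U {3,4,5,6,8}->{3,4,5,6}; Y {3,4,7,8,9}->{7,8,9}
So after constraint 1: D(W) = {2,3,4}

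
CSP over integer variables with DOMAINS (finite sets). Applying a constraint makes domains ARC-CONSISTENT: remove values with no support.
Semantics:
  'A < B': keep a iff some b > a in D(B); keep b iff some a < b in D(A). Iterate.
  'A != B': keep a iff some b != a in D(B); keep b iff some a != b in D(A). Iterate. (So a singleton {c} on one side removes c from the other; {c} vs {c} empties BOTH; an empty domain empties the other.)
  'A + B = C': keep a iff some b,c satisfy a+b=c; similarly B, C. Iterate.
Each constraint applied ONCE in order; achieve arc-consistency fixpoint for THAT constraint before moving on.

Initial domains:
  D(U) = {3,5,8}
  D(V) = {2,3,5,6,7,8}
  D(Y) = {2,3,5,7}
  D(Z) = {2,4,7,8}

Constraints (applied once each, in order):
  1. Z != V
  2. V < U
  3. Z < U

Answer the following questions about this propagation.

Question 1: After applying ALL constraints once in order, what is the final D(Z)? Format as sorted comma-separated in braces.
Constraint 1 (Z != V) on D(Z)={2,4,7,8} D(V)={2,3,5,6,7,8}: no change
Constraint 2 (V < U) on D(V)={2,3,5,6,7,8} D(U)={3,5,8}: V {2,3,5,6,7,8}->{2,3,5,6,7}
Constraint 3 (Z < U) on D(Z)={2,4,7,8} D(U)={3,5,8}: Z {2,4,7,8}->{2,4,7}
So after all 3 constraints: D(Z) = {2,4,7}

Answer: {2,4,7}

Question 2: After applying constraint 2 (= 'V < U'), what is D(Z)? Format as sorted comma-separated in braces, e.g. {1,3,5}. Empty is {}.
Constraint 1 (Z != V) on D(Z)={2,4,7,8} D(V)={2,3,5,6,7,8}: no change
Constraint 2 (V < U) on D(V)={2,3,5,6,7,8} D(U)={3,5,8}: V {2,3,5,6,7,8}->{2,3,5,6,7}
So after constraint 2: D(Z) = {2,4,7,8}

Answer: {2,4,7,8}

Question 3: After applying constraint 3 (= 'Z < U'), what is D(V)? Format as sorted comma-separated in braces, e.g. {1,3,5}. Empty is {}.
Constraint 1 (Z != V) on D(Z)={2,4,7,8} D(V)={2,3,5,6,7,8}: no change
Constraint 2 (V < U) on D(V)={2,3,5,6,7,8} D(U)={3,5,8}: V {2,3,5,6,7,8}->{2,3,5,6,7}
Constraint 3 (Z < U) on D(Z)={2,4,7,8} D(U)={3,5,8}: Z {2,4,7,8}->{2,4,7}
So after constraint 3: D(V) = {2,3,5,6,7}

Answer: {2,3,5,6,7}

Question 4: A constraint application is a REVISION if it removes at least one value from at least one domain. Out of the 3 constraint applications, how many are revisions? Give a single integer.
Answer: 2

Derivation:
Constraint 1 (Z != V) on D(Z)={2,4,7,8} D(V)={2,3,5,6,7,8}: no change => not a revision
Constraint 2 (V < U) on D(V)={2,3,5,6,7,8} D(U)={3,5,8}: V {2,3,5,6,7,8}->{2,3,5,6,7} => REVISION
Constraint 3 (Z < U) on D(Z)={2,4,7,8} D(U)={3,5,8}: Z {2,4,7,8}->{2,4,7} => REVISION
Total revisions = 2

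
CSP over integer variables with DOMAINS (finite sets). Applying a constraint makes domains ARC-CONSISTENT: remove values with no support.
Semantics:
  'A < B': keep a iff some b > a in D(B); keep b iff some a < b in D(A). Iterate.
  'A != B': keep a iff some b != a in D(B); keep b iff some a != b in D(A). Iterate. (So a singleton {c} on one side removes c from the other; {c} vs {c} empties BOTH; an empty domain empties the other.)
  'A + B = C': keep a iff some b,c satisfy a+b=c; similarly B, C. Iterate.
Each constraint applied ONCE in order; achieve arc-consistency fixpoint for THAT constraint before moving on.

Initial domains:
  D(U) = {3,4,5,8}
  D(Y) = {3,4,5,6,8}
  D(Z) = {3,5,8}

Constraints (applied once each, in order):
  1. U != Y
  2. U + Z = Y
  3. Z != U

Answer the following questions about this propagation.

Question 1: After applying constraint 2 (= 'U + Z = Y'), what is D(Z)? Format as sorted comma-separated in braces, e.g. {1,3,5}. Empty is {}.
Answer: {3,5}

Derivation:
Constraint 1 (U != Y) on D(U)={3,4,5,8} D(Y)={3,4,5,6,8}: no change
Constraint 2 (U + Z = Y) on D(U)={3,4,5,8} D(Z)={3,5,8} D(Y)={3,4,5,6,8}: U {3,4,5,8}->{3,5}; Z {3,5,8}->{3,5}; Y {3,4,5,6,8}->{6,8}
So after constraint 2: D(Z) = {3,5}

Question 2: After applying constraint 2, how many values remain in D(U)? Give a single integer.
Constraint 1 (U != Y) on D(U)={3,4,5,8} D(Y)={3,4,5,6,8}: no change
Constraint 2 (U + Z = Y) on D(U)={3,4,5,8} D(Z)={3,5,8} D(Y)={3,4,5,6,8}: U {3,4,5,8}->{3,5}; Z {3,5,8}->{3,5}; Y {3,4,5,6,8}->{6,8}
So after constraint 2: D(U)={3,5}, size = 2

Answer: 2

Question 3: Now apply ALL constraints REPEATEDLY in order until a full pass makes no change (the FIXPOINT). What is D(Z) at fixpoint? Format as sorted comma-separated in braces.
pass 0 (initial): D(Z)={3,5,8}
pass 1: U {3,4,5,8}->{3,5}; Y {3,4,5,6,8}->{6,8}; Z {3,5,8}->{3,5}
pass 2: no change
Fixpoint after 2 passes: D(Z) = {3,5}

Answer: {3,5}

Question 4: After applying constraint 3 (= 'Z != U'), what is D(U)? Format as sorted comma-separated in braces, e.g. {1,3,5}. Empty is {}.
Answer: {3,5}

Derivation:
Constraint 1 (U != Y) on D(U)={3,4,5,8} D(Y)={3,4,5,6,8}: no change
Constraint 2 (U + Z = Y) on D(U)={3,4,5,8} D(Z)={3,5,8} D(Y)={3,4,5,6,8}: U {3,4,5,8}->{3,5}; Z {3,5,8}->{3,5}; Y {3,4,5,6,8}->{6,8}
Constraint 3 (Z != U) on D(Z)={3,5} D(U)={3,5}: no change
So after constraint 3: D(U) = {3,5}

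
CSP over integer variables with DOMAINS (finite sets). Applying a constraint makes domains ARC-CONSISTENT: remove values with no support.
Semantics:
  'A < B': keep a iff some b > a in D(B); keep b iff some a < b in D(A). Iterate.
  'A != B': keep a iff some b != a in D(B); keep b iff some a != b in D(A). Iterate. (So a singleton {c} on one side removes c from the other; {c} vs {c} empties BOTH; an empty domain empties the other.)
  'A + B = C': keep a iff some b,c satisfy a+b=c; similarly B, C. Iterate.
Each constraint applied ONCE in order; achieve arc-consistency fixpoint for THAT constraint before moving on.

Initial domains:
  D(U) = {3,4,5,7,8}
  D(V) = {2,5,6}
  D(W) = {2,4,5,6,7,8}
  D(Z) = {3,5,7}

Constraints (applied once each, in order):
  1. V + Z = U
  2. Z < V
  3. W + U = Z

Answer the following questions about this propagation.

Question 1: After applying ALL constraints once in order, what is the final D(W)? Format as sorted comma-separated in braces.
Constraint 1 (V + Z = U) on D(V)={2,5,6} D(Z)={3,5,7} D(U)={3,4,5,7,8}: V {2,5,6}->{2,5}; Z {3,5,7}->{3,5}; U {3,4,5,7,8}->{5,7,8}
Constraint 2 (Z < V) on D(Z)={3,5} D(V)={2,5}: Z {3,5}->{3}; V {2,5}->{5}
Constraint 3 (W + U = Z) on D(W)={2,4,5,6,7,8} D(U)={5,7,8} D(Z)={3}: W {2,4,5,6,7,8}->{}; U {5,7,8}->{}; Z {3}->{}
So after all 3 constraints: D(W) = {}

Answer: {}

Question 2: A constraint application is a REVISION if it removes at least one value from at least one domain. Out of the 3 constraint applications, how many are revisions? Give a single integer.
Answer: 3

Derivation:
Constraint 1 (V + Z = U) on D(V)={2,5,6} D(Z)={3,5,7} D(U)={3,4,5,7,8}: V {2,5,6}->{2,5}; Z {3,5,7}->{3,5}; U {3,4,5,7,8}->{5,7,8} => REVISION
Constraint 2 (Z < V) on D(Z)={3,5} D(V)={2,5}: Z {3,5}->{3}; V {2,5}->{5} => REVISION
Constraint 3 (W + U = Z) on D(W)={2,4,5,6,7,8} D(U)={5,7,8} D(Z)={3}: W {2,4,5,6,7,8}->{}; U {5,7,8}->{}; Z {3}->{} => REVISION
Total revisions = 3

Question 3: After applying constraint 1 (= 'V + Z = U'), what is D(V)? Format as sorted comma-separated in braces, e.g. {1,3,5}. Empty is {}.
Constraint 1 (V + Z = U) on D(V)={2,5,6} D(Z)={3,5,7} D(U)={3,4,5,7,8}: V {2,5,6}->{2,5}; Z {3,5,7}->{3,5}; U {3,4,5,7,8}->{5,7,8}
So after constraint 1: D(V) = {2,5}

Answer: {2,5}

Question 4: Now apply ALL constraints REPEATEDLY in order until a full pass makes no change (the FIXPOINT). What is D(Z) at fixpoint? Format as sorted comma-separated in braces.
pass 0 (initial): D(Z)={3,5,7}
pass 1: U {3,4,5,7,8}->{}; V {2,5,6}->{5}; W {2,4,5,6,7,8}->{}; Z {3,5,7}->{}
pass 2: V {5}->{}
pass 3: no change
Fixpoint after 3 passes: D(Z) = {}

Answer: {}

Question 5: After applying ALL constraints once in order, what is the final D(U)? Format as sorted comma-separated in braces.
Answer: {}

Derivation:
Constraint 1 (V + Z = U) on D(V)={2,5,6} D(Z)={3,5,7} D(U)={3,4,5,7,8}: V {2,5,6}->{2,5}; Z {3,5,7}->{3,5}; U {3,4,5,7,8}->{5,7,8}
Constraint 2 (Z < V) on D(Z)={3,5} D(V)={2,5}: Z {3,5}->{3}; V {2,5}->{5}
Constraint 3 (W + U = Z) on D(W)={2,4,5,6,7,8} D(U)={5,7,8} D(Z)={3}: W {2,4,5,6,7,8}->{}; U {5,7,8}->{}; Z {3}->{}
So after all 3 constraints: D(U) = {}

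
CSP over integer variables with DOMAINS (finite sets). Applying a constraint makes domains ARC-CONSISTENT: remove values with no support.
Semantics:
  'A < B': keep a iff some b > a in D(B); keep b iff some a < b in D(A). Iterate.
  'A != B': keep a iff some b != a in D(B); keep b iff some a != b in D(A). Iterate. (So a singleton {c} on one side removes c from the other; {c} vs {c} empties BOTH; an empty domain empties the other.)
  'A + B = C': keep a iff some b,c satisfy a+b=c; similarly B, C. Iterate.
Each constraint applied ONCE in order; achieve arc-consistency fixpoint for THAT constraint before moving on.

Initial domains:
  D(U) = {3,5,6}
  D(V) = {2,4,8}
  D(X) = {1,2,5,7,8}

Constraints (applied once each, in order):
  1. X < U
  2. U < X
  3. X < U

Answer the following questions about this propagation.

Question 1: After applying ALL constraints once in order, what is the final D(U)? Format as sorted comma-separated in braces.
Constraint 1 (X < U) on D(X)={1,2,5,7,8} D(U)={3,5,6}: X {1,2,5,7,8}->{1,2,5}
Constraint 2 (U < X) on D(U)={3,5,6} D(X)={1,2,5}: U {3,5,6}->{3}; X {1,2,5}->{5}
Constraint 3 (X < U) on D(X)={5} D(U)={3}: X {5}->{}; U {3}->{}
So after all 3 constraints: D(U) = {}

Answer: {}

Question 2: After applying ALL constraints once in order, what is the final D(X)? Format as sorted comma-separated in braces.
Answer: {}

Derivation:
Constraint 1 (X < U) on D(X)={1,2,5,7,8} D(U)={3,5,6}: X {1,2,5,7,8}->{1,2,5}
Constraint 2 (U < X) on D(U)={3,5,6} D(X)={1,2,5}: U {3,5,6}->{3}; X {1,2,5}->{5}
Constraint 3 (X < U) on D(X)={5} D(U)={3}: X {5}->{}; U {3}->{}
So after all 3 constraints: D(X) = {}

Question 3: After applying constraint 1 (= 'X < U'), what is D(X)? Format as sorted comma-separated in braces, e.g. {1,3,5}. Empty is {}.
Constraint 1 (X < U) on D(X)={1,2,5,7,8} D(U)={3,5,6}: X {1,2,5,7,8}->{1,2,5}
So after constraint 1: D(X) = {1,2,5}

Answer: {1,2,5}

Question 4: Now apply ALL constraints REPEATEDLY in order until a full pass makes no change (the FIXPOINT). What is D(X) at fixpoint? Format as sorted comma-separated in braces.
pass 0 (initial): D(X)={1,2,5,7,8}
pass 1: U {3,5,6}->{}; X {1,2,5,7,8}->{}
pass 2: no change
Fixpoint after 2 passes: D(X) = {}

Answer: {}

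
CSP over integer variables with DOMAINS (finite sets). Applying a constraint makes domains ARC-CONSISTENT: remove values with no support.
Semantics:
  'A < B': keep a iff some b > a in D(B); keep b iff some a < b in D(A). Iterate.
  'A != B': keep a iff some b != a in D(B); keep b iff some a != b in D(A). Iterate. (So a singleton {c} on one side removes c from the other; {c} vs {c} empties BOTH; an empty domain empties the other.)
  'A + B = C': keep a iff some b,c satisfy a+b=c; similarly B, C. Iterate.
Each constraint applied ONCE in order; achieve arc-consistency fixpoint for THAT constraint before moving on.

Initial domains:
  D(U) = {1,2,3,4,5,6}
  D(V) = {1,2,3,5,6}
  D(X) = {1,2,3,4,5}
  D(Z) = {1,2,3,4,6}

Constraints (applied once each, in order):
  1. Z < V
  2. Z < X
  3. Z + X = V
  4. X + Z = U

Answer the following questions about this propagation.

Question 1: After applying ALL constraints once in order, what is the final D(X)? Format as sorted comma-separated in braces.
Answer: {2,3,4,5}

Derivation:
Constraint 1 (Z < V) on D(Z)={1,2,3,4,6} D(V)={1,2,3,5,6}: Z {1,2,3,4,6}->{1,2,3,4}; V {1,2,3,5,6}->{2,3,5,6}
Constraint 2 (Z < X) on D(Z)={1,2,3,4} D(X)={1,2,3,4,5}: X {1,2,3,4,5}->{2,3,4,5}
Constraint 3 (Z + X = V) on D(Z)={1,2,3,4} D(X)={2,3,4,5} D(V)={2,3,5,6}: V {2,3,5,6}->{3,5,6}
Constraint 4 (X + Z = U) on D(X)={2,3,4,5} D(Z)={1,2,3,4} D(U)={1,2,3,4,5,6}: U {1,2,3,4,5,6}->{3,4,5,6}
So after all 4 constraints: D(X) = {2,3,4,5}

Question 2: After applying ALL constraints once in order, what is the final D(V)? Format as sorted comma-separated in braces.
Answer: {3,5,6}

Derivation:
Constraint 1 (Z < V) on D(Z)={1,2,3,4,6} D(V)={1,2,3,5,6}: Z {1,2,3,4,6}->{1,2,3,4}; V {1,2,3,5,6}->{2,3,5,6}
Constraint 2 (Z < X) on D(Z)={1,2,3,4} D(X)={1,2,3,4,5}: X {1,2,3,4,5}->{2,3,4,5}
Constraint 3 (Z + X = V) on D(Z)={1,2,3,4} D(X)={2,3,4,5} D(V)={2,3,5,6}: V {2,3,5,6}->{3,5,6}
Constraint 4 (X + Z = U) on D(X)={2,3,4,5} D(Z)={1,2,3,4} D(U)={1,2,3,4,5,6}: U {1,2,3,4,5,6}->{3,4,5,6}
So after all 4 constraints: D(V) = {3,5,6}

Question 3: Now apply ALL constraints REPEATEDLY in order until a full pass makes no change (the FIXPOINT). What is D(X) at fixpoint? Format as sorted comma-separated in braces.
Answer: {2,3,4,5}

Derivation:
pass 0 (initial): D(X)={1,2,3,4,5}
pass 1: U {1,2,3,4,5,6}->{3,4,5,6}; V {1,2,3,5,6}->{3,5,6}; X {1,2,3,4,5}->{2,3,4,5}; Z {1,2,3,4,6}->{1,2,3,4}
pass 2: no change
Fixpoint after 2 passes: D(X) = {2,3,4,5}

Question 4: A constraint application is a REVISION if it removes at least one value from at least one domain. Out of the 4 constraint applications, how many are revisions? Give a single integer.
Answer: 4

Derivation:
Constraint 1 (Z < V) on D(Z)={1,2,3,4,6} D(V)={1,2,3,5,6}: Z {1,2,3,4,6}->{1,2,3,4}; V {1,2,3,5,6}->{2,3,5,6} => REVISION
Constraint 2 (Z < X) on D(Z)={1,2,3,4} D(X)={1,2,3,4,5}: X {1,2,3,4,5}->{2,3,4,5} => REVISION
Constraint 3 (Z + X = V) on D(Z)={1,2,3,4} D(X)={2,3,4,5} D(V)={2,3,5,6}: V {2,3,5,6}->{3,5,6} => REVISION
Constraint 4 (X + Z = U) on D(X)={2,3,4,5} D(Z)={1,2,3,4} D(U)={1,2,3,4,5,6}: U {1,2,3,4,5,6}->{3,4,5,6} => REVISION
Total revisions = 4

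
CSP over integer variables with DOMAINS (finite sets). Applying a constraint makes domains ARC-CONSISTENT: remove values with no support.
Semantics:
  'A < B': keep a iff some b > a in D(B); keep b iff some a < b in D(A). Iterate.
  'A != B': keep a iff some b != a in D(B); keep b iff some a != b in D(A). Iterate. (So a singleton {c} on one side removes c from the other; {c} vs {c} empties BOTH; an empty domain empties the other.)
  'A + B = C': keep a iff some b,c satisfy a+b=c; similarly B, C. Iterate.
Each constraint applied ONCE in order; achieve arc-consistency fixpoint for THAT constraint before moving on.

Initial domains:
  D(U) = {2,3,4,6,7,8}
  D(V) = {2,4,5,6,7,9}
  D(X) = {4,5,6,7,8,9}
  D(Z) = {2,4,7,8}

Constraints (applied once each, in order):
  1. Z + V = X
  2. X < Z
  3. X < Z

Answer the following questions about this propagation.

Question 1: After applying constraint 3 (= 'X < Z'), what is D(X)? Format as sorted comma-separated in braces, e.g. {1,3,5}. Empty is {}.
Answer: {4,6}

Derivation:
Constraint 1 (Z + V = X) on D(Z)={2,4,7,8} D(V)={2,4,5,6,7,9} D(X)={4,5,6,7,8,9}: Z {2,4,7,8}->{2,4,7}; V {2,4,5,6,7,9}->{2,4,5,6,7}; X {4,5,6,7,8,9}->{4,6,7,8,9}
Constraint 2 (X < Z) on D(X)={4,6,7,8,9} D(Z)={2,4,7}: X {4,6,7,8,9}->{4,6}; Z {2,4,7}->{7}
Constraint 3 (X < Z) on D(X)={4,6} D(Z)={7}: no change
So after constraint 3: D(X) = {4,6}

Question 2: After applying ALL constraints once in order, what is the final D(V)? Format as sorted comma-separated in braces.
Constraint 1 (Z + V = X) on D(Z)={2,4,7,8} D(V)={2,4,5,6,7,9} D(X)={4,5,6,7,8,9}: Z {2,4,7,8}->{2,4,7}; V {2,4,5,6,7,9}->{2,4,5,6,7}; X {4,5,6,7,8,9}->{4,6,7,8,9}
Constraint 2 (X < Z) on D(X)={4,6,7,8,9} D(Z)={2,4,7}: X {4,6,7,8,9}->{4,6}; Z {2,4,7}->{7}
Constraint 3 (X < Z) on D(X)={4,6} D(Z)={7}: no change
So after all 3 constraints: D(V) = {2,4,5,6,7}

Answer: {2,4,5,6,7}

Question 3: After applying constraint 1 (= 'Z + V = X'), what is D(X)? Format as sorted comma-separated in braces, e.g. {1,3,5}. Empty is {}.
Answer: {4,6,7,8,9}

Derivation:
Constraint 1 (Z + V = X) on D(Z)={2,4,7,8} D(V)={2,4,5,6,7,9} D(X)={4,5,6,7,8,9}: Z {2,4,7,8}->{2,4,7}; V {2,4,5,6,7,9}->{2,4,5,6,7}; X {4,5,6,7,8,9}->{4,6,7,8,9}
So after constraint 1: D(X) = {4,6,7,8,9}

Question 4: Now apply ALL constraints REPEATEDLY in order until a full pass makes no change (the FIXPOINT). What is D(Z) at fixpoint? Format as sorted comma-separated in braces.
Answer: {}

Derivation:
pass 0 (initial): D(Z)={2,4,7,8}
pass 1: V {2,4,5,6,7,9}->{2,4,5,6,7}; X {4,5,6,7,8,9}->{4,6}; Z {2,4,7,8}->{7}
pass 2: V {2,4,5,6,7}->{}; X {4,6}->{}; Z {7}->{}
pass 3: no change
Fixpoint after 3 passes: D(Z) = {}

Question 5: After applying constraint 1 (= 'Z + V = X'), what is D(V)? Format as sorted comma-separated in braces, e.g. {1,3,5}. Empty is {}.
Constraint 1 (Z + V = X) on D(Z)={2,4,7,8} D(V)={2,4,5,6,7,9} D(X)={4,5,6,7,8,9}: Z {2,4,7,8}->{2,4,7}; V {2,4,5,6,7,9}->{2,4,5,6,7}; X {4,5,6,7,8,9}->{4,6,7,8,9}
So after constraint 1: D(V) = {2,4,5,6,7}

Answer: {2,4,5,6,7}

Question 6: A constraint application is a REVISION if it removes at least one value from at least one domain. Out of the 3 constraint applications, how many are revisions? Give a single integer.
Answer: 2

Derivation:
Constraint 1 (Z + V = X) on D(Z)={2,4,7,8} D(V)={2,4,5,6,7,9} D(X)={4,5,6,7,8,9}: Z {2,4,7,8}->{2,4,7}; V {2,4,5,6,7,9}->{2,4,5,6,7}; X {4,5,6,7,8,9}->{4,6,7,8,9} => REVISION
Constraint 2 (X < Z) on D(X)={4,6,7,8,9} D(Z)={2,4,7}: X {4,6,7,8,9}->{4,6}; Z {2,4,7}->{7} => REVISION
Constraint 3 (X < Z) on D(X)={4,6} D(Z)={7}: no change => not a revision
Total revisions = 2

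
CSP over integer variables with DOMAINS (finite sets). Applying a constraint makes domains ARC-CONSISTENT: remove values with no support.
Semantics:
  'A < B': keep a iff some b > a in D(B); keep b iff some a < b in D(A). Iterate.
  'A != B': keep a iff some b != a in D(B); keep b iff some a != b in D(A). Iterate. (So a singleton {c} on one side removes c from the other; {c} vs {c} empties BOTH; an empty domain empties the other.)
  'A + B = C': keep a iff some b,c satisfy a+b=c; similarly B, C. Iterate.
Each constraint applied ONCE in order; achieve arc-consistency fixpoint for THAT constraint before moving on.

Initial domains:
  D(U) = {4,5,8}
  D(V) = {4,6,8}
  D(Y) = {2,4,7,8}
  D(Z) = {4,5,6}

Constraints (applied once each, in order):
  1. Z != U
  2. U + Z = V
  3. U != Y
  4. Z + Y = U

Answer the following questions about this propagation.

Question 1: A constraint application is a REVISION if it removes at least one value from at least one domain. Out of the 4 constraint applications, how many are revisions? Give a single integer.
Constraint 1 (Z != U) on D(Z)={4,5,6} D(U)={4,5,8}: no change => not a revision
Constraint 2 (U + Z = V) on D(U)={4,5,8} D(Z)={4,5,6} D(V)={4,6,8}: U {4,5,8}->{4}; Z {4,5,6}->{4}; V {4,6,8}->{8} => REVISION
Constraint 3 (U != Y) on D(U)={4} D(Y)={2,4,7,8}: Y {2,4,7,8}->{2,7,8} => REVISION
Constraint 4 (Z + Y = U) on D(Z)={4} D(Y)={2,7,8} D(U)={4}: Z {4}->{}; Y {2,7,8}->{}; U {4}->{} => REVISION
Total revisions = 3

Answer: 3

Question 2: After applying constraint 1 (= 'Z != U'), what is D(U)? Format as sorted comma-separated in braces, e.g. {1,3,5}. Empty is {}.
Answer: {4,5,8}

Derivation:
Constraint 1 (Z != U) on D(Z)={4,5,6} D(U)={4,5,8}: no change
So after constraint 1: D(U) = {4,5,8}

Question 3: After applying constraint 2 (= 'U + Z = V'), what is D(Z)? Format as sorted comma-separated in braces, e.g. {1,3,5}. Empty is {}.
Answer: {4}

Derivation:
Constraint 1 (Z != U) on D(Z)={4,5,6} D(U)={4,5,8}: no change
Constraint 2 (U + Z = V) on D(U)={4,5,8} D(Z)={4,5,6} D(V)={4,6,8}: U {4,5,8}->{4}; Z {4,5,6}->{4}; V {4,6,8}->{8}
So after constraint 2: D(Z) = {4}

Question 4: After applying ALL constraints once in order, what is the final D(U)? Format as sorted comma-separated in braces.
Constraint 1 (Z != U) on D(Z)={4,5,6} D(U)={4,5,8}: no change
Constraint 2 (U + Z = V) on D(U)={4,5,8} D(Z)={4,5,6} D(V)={4,6,8}: U {4,5,8}->{4}; Z {4,5,6}->{4}; V {4,6,8}->{8}
Constraint 3 (U != Y) on D(U)={4} D(Y)={2,4,7,8}: Y {2,4,7,8}->{2,7,8}
Constraint 4 (Z + Y = U) on D(Z)={4} D(Y)={2,7,8} D(U)={4}: Z {4}->{}; Y {2,7,8}->{}; U {4}->{}
So after all 4 constraints: D(U) = {}

Answer: {}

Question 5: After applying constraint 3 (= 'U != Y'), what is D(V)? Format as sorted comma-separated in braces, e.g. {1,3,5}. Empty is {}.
Constraint 1 (Z != U) on D(Z)={4,5,6} D(U)={4,5,8}: no change
Constraint 2 (U + Z = V) on D(U)={4,5,8} D(Z)={4,5,6} D(V)={4,6,8}: U {4,5,8}->{4}; Z {4,5,6}->{4}; V {4,6,8}->{8}
Constraint 3 (U != Y) on D(U)={4} D(Y)={2,4,7,8}: Y {2,4,7,8}->{2,7,8}
So after constraint 3: D(V) = {8}

Answer: {8}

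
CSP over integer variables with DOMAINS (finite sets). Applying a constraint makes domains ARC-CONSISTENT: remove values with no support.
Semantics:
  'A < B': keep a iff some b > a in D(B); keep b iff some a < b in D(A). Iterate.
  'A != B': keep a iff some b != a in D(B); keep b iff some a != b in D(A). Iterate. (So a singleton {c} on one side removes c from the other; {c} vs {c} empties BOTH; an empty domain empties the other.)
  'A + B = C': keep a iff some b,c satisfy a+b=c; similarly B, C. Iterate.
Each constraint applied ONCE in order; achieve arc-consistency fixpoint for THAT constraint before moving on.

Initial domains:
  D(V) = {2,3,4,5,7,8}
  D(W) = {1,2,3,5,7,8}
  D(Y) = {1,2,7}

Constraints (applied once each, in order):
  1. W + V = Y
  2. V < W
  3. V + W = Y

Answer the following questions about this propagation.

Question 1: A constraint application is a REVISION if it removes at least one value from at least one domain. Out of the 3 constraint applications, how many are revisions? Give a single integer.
Answer: 2

Derivation:
Constraint 1 (W + V = Y) on D(W)={1,2,3,5,7,8} D(V)={2,3,4,5,7,8} D(Y)={1,2,7}: W {1,2,3,5,7,8}->{2,3,5}; V {2,3,4,5,7,8}->{2,4,5}; Y {1,2,7}->{7} => REVISION
Constraint 2 (V < W) on D(V)={2,4,5} D(W)={2,3,5}: V {2,4,5}->{2,4}; W {2,3,5}->{3,5} => REVISION
Constraint 3 (V + W = Y) on D(V)={2,4} D(W)={3,5} D(Y)={7}: no change => not a revision
Total revisions = 2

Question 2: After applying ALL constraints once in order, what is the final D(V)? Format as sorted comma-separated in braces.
Answer: {2,4}

Derivation:
Constraint 1 (W + V = Y) on D(W)={1,2,3,5,7,8} D(V)={2,3,4,5,7,8} D(Y)={1,2,7}: W {1,2,3,5,7,8}->{2,3,5}; V {2,3,4,5,7,8}->{2,4,5}; Y {1,2,7}->{7}
Constraint 2 (V < W) on D(V)={2,4,5} D(W)={2,3,5}: V {2,4,5}->{2,4}; W {2,3,5}->{3,5}
Constraint 3 (V + W = Y) on D(V)={2,4} D(W)={3,5} D(Y)={7}: no change
So after all 3 constraints: D(V) = {2,4}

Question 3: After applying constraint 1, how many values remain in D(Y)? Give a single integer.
Constraint 1 (W + V = Y) on D(W)={1,2,3,5,7,8} D(V)={2,3,4,5,7,8} D(Y)={1,2,7}: W {1,2,3,5,7,8}->{2,3,5}; V {2,3,4,5,7,8}->{2,4,5}; Y {1,2,7}->{7}
So after constraint 1: D(Y)={7}, size = 1

Answer: 1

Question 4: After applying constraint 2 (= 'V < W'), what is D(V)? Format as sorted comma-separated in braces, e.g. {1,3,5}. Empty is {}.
Answer: {2,4}

Derivation:
Constraint 1 (W + V = Y) on D(W)={1,2,3,5,7,8} D(V)={2,3,4,5,7,8} D(Y)={1,2,7}: W {1,2,3,5,7,8}->{2,3,5}; V {2,3,4,5,7,8}->{2,4,5}; Y {1,2,7}->{7}
Constraint 2 (V < W) on D(V)={2,4,5} D(W)={2,3,5}: V {2,4,5}->{2,4}; W {2,3,5}->{3,5}
So after constraint 2: D(V) = {2,4}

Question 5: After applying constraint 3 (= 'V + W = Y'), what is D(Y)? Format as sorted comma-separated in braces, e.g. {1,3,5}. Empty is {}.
Answer: {7}

Derivation:
Constraint 1 (W + V = Y) on D(W)={1,2,3,5,7,8} D(V)={2,3,4,5,7,8} D(Y)={1,2,7}: W {1,2,3,5,7,8}->{2,3,5}; V {2,3,4,5,7,8}->{2,4,5}; Y {1,2,7}->{7}
Constraint 2 (V < W) on D(V)={2,4,5} D(W)={2,3,5}: V {2,4,5}->{2,4}; W {2,3,5}->{3,5}
Constraint 3 (V + W = Y) on D(V)={2,4} D(W)={3,5} D(Y)={7}: no change
So after constraint 3: D(Y) = {7}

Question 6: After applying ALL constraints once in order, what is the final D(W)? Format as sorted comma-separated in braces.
Constraint 1 (W + V = Y) on D(W)={1,2,3,5,7,8} D(V)={2,3,4,5,7,8} D(Y)={1,2,7}: W {1,2,3,5,7,8}->{2,3,5}; V {2,3,4,5,7,8}->{2,4,5}; Y {1,2,7}->{7}
Constraint 2 (V < W) on D(V)={2,4,5} D(W)={2,3,5}: V {2,4,5}->{2,4}; W {2,3,5}->{3,5}
Constraint 3 (V + W = Y) on D(V)={2,4} D(W)={3,5} D(Y)={7}: no change
So after all 3 constraints: D(W) = {3,5}

Answer: {3,5}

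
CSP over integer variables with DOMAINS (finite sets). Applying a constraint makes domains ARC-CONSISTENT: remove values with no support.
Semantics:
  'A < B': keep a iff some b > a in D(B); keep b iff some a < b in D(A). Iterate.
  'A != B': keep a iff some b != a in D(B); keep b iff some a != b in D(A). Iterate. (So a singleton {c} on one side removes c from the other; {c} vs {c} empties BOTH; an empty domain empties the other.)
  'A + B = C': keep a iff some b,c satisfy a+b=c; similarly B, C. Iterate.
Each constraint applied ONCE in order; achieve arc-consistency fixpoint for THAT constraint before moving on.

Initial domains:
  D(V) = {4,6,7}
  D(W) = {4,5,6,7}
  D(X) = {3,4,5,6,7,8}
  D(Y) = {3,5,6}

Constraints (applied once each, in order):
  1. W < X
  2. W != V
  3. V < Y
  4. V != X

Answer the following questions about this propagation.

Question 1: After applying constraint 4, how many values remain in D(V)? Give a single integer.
Answer: 1

Derivation:
Constraint 1 (W < X) on D(W)={4,5,6,7} D(X)={3,4,5,6,7,8}: X {3,4,5,6,7,8}->{5,6,7,8}
Constraint 2 (W != V) on D(W)={4,5,6,7} D(V)={4,6,7}: no change
Constraint 3 (V < Y) on D(V)={4,6,7} D(Y)={3,5,6}: V {4,6,7}->{4}; Y {3,5,6}->{5,6}
Constraint 4 (V != X) on D(V)={4} D(X)={5,6,7,8}: no change
So after constraint 4: D(V)={4}, size = 1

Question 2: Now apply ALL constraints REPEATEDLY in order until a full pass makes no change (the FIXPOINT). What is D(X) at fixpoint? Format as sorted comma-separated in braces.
Answer: {6,7,8}

Derivation:
pass 0 (initial): D(X)={3,4,5,6,7,8}
pass 1: V {4,6,7}->{4}; X {3,4,5,6,7,8}->{5,6,7,8}; Y {3,5,6}->{5,6}
pass 2: W {4,5,6,7}->{5,6,7}
pass 3: X {5,6,7,8}->{6,7,8}
pass 4: no change
Fixpoint after 4 passes: D(X) = {6,7,8}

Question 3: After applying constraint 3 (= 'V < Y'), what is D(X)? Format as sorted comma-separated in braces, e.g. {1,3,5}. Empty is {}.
Answer: {5,6,7,8}

Derivation:
Constraint 1 (W < X) on D(W)={4,5,6,7} D(X)={3,4,5,6,7,8}: X {3,4,5,6,7,8}->{5,6,7,8}
Constraint 2 (W != V) on D(W)={4,5,6,7} D(V)={4,6,7}: no change
Constraint 3 (V < Y) on D(V)={4,6,7} D(Y)={3,5,6}: V {4,6,7}->{4}; Y {3,5,6}->{5,6}
So after constraint 3: D(X) = {5,6,7,8}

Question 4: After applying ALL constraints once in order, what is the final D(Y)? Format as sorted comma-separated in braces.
Answer: {5,6}

Derivation:
Constraint 1 (W < X) on D(W)={4,5,6,7} D(X)={3,4,5,6,7,8}: X {3,4,5,6,7,8}->{5,6,7,8}
Constraint 2 (W != V) on D(W)={4,5,6,7} D(V)={4,6,7}: no change
Constraint 3 (V < Y) on D(V)={4,6,7} D(Y)={3,5,6}: V {4,6,7}->{4}; Y {3,5,6}->{5,6}
Constraint 4 (V != X) on D(V)={4} D(X)={5,6,7,8}: no change
So after all 4 constraints: D(Y) = {5,6}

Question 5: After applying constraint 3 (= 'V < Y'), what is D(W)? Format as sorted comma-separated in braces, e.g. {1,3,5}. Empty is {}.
Constraint 1 (W < X) on D(W)={4,5,6,7} D(X)={3,4,5,6,7,8}: X {3,4,5,6,7,8}->{5,6,7,8}
Constraint 2 (W != V) on D(W)={4,5,6,7} D(V)={4,6,7}: no change
Constraint 3 (V < Y) on D(V)={4,6,7} D(Y)={3,5,6}: V {4,6,7}->{4}; Y {3,5,6}->{5,6}
So after constraint 3: D(W) = {4,5,6,7}

Answer: {4,5,6,7}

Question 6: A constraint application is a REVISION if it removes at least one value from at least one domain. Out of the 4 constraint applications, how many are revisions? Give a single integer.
Constraint 1 (W < X) on D(W)={4,5,6,7} D(X)={3,4,5,6,7,8}: X {3,4,5,6,7,8}->{5,6,7,8} => REVISION
Constraint 2 (W != V) on D(W)={4,5,6,7} D(V)={4,6,7}: no change => not a revision
Constraint 3 (V < Y) on D(V)={4,6,7} D(Y)={3,5,6}: V {4,6,7}->{4}; Y {3,5,6}->{5,6} => REVISION
Constraint 4 (V != X) on D(V)={4} D(X)={5,6,7,8}: no change => not a revision
Total revisions = 2

Answer: 2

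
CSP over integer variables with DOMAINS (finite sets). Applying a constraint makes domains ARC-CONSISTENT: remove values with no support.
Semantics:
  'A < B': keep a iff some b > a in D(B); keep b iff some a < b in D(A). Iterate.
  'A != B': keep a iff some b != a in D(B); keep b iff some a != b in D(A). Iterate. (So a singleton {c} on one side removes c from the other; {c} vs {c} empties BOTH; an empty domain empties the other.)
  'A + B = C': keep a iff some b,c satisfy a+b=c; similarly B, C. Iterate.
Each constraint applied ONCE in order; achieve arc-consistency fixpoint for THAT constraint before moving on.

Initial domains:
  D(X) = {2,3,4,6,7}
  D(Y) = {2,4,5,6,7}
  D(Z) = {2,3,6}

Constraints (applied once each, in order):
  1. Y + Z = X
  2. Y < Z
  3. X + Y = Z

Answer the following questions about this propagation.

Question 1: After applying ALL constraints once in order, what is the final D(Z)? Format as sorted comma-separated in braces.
Constraint 1 (Y + Z = X) on D(Y)={2,4,5,6,7} D(Z)={2,3,6} D(X)={2,3,4,6,7}: Y {2,4,5,6,7}->{2,4,5}; Z {2,3,6}->{2,3}; X {2,3,4,6,7}->{4,6,7}
Constraint 2 (Y < Z) on D(Y)={2,4,5} D(Z)={2,3}: Y {2,4,5}->{2}; Z {2,3}->{3}
Constraint 3 (X + Y = Z) on D(X)={4,6,7} D(Y)={2} D(Z)={3}: X {4,6,7}->{}; Y {2}->{}; Z {3}->{}
So after all 3 constraints: D(Z) = {}

Answer: {}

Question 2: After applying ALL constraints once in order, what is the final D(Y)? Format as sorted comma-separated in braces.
Constraint 1 (Y + Z = X) on D(Y)={2,4,5,6,7} D(Z)={2,3,6} D(X)={2,3,4,6,7}: Y {2,4,5,6,7}->{2,4,5}; Z {2,3,6}->{2,3}; X {2,3,4,6,7}->{4,6,7}
Constraint 2 (Y < Z) on D(Y)={2,4,5} D(Z)={2,3}: Y {2,4,5}->{2}; Z {2,3}->{3}
Constraint 3 (X + Y = Z) on D(X)={4,6,7} D(Y)={2} D(Z)={3}: X {4,6,7}->{}; Y {2}->{}; Z {3}->{}
So after all 3 constraints: D(Y) = {}

Answer: {}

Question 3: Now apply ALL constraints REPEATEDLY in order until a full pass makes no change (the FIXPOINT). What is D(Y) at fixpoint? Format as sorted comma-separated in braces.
pass 0 (initial): D(Y)={2,4,5,6,7}
pass 1: X {2,3,4,6,7}->{}; Y {2,4,5,6,7}->{}; Z {2,3,6}->{}
pass 2: no change
Fixpoint after 2 passes: D(Y) = {}

Answer: {}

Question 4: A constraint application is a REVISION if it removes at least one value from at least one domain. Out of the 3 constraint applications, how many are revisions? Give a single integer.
Constraint 1 (Y + Z = X) on D(Y)={2,4,5,6,7} D(Z)={2,3,6} D(X)={2,3,4,6,7}: Y {2,4,5,6,7}->{2,4,5}; Z {2,3,6}->{2,3}; X {2,3,4,6,7}->{4,6,7} => REVISION
Constraint 2 (Y < Z) on D(Y)={2,4,5} D(Z)={2,3}: Y {2,4,5}->{2}; Z {2,3}->{3} => REVISION
Constraint 3 (X + Y = Z) on D(X)={4,6,7} D(Y)={2} D(Z)={3}: X {4,6,7}->{}; Y {2}->{}; Z {3}->{} => REVISION
Total revisions = 3

Answer: 3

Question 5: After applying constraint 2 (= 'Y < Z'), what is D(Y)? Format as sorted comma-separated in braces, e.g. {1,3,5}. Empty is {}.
Constraint 1 (Y + Z = X) on D(Y)={2,4,5,6,7} D(Z)={2,3,6} D(X)={2,3,4,6,7}: Y {2,4,5,6,7}->{2,4,5}; Z {2,3,6}->{2,3}; X {2,3,4,6,7}->{4,6,7}
Constraint 2 (Y < Z) on D(Y)={2,4,5} D(Z)={2,3}: Y {2,4,5}->{2}; Z {2,3}->{3}
So after constraint 2: D(Y) = {2}

Answer: {2}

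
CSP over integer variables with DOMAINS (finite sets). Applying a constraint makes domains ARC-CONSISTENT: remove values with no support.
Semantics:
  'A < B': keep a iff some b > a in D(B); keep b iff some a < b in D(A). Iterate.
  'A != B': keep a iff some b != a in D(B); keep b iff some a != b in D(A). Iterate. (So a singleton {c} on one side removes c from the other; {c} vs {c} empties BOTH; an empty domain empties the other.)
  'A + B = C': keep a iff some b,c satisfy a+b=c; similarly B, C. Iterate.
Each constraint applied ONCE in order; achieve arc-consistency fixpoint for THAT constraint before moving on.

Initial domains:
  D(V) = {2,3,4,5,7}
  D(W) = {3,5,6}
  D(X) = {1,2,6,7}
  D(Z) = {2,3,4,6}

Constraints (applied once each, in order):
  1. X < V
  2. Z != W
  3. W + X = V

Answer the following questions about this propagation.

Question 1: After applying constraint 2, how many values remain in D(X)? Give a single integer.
Answer: 3

Derivation:
Constraint 1 (X < V) on D(X)={1,2,6,7} D(V)={2,3,4,5,7}: X {1,2,6,7}->{1,2,6}
Constraint 2 (Z != W) on D(Z)={2,3,4,6} D(W)={3,5,6}: no change
So after constraint 2: D(X)={1,2,6}, size = 3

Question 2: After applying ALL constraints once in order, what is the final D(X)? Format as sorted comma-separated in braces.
Answer: {1,2}

Derivation:
Constraint 1 (X < V) on D(X)={1,2,6,7} D(V)={2,3,4,5,7}: X {1,2,6,7}->{1,2,6}
Constraint 2 (Z != W) on D(Z)={2,3,4,6} D(W)={3,5,6}: no change
Constraint 3 (W + X = V) on D(W)={3,5,6} D(X)={1,2,6} D(V)={2,3,4,5,7}: X {1,2,6}->{1,2}; V {2,3,4,5,7}->{4,5,7}
So after all 3 constraints: D(X) = {1,2}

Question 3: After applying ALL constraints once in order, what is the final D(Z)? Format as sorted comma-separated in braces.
Constraint 1 (X < V) on D(X)={1,2,6,7} D(V)={2,3,4,5,7}: X {1,2,6,7}->{1,2,6}
Constraint 2 (Z != W) on D(Z)={2,3,4,6} D(W)={3,5,6}: no change
Constraint 3 (W + X = V) on D(W)={3,5,6} D(X)={1,2,6} D(V)={2,3,4,5,7}: X {1,2,6}->{1,2}; V {2,3,4,5,7}->{4,5,7}
So after all 3 constraints: D(Z) = {2,3,4,6}

Answer: {2,3,4,6}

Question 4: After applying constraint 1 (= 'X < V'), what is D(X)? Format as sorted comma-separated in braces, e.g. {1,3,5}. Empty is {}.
Constraint 1 (X < V) on D(X)={1,2,6,7} D(V)={2,3,4,5,7}: X {1,2,6,7}->{1,2,6}
So after constraint 1: D(X) = {1,2,6}

Answer: {1,2,6}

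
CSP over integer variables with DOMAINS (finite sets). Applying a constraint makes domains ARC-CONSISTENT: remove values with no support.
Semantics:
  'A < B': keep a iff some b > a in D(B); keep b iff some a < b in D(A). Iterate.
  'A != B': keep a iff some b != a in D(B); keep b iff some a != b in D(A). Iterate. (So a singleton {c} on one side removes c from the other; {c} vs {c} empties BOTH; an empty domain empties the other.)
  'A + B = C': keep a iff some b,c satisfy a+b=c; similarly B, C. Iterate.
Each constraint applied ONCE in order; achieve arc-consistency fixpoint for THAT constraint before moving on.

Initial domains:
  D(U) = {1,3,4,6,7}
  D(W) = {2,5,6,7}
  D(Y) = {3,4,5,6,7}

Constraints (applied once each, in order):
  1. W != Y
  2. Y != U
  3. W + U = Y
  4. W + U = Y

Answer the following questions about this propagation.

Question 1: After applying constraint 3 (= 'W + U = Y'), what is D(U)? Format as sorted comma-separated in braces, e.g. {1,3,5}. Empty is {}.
Constraint 1 (W != Y) on D(W)={2,5,6,7} D(Y)={3,4,5,6,7}: no change
Constraint 2 (Y != U) on D(Y)={3,4,5,6,7} D(U)={1,3,4,6,7}: no change
Constraint 3 (W + U = Y) on D(W)={2,5,6,7} D(U)={1,3,4,6,7} D(Y)={3,4,5,6,7}: W {2,5,6,7}->{2,5,6}; U {1,3,4,6,7}->{1,3,4}; Y {3,4,5,6,7}->{3,5,6,7}
So after constraint 3: D(U) = {1,3,4}

Answer: {1,3,4}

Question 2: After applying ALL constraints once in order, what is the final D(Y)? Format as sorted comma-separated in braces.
Answer: {3,5,6,7}

Derivation:
Constraint 1 (W != Y) on D(W)={2,5,6,7} D(Y)={3,4,5,6,7}: no change
Constraint 2 (Y != U) on D(Y)={3,4,5,6,7} D(U)={1,3,4,6,7}: no change
Constraint 3 (W + U = Y) on D(W)={2,5,6,7} D(U)={1,3,4,6,7} D(Y)={3,4,5,6,7}: W {2,5,6,7}->{2,5,6}; U {1,3,4,6,7}->{1,3,4}; Y {3,4,5,6,7}->{3,5,6,7}
Constraint 4 (W + U = Y) on D(W)={2,5,6} D(U)={1,3,4} D(Y)={3,5,6,7}: no change
So after all 4 constraints: D(Y) = {3,5,6,7}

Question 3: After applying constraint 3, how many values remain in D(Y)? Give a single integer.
Answer: 4

Derivation:
Constraint 1 (W != Y) on D(W)={2,5,6,7} D(Y)={3,4,5,6,7}: no change
Constraint 2 (Y != U) on D(Y)={3,4,5,6,7} D(U)={1,3,4,6,7}: no change
Constraint 3 (W + U = Y) on D(W)={2,5,6,7} D(U)={1,3,4,6,7} D(Y)={3,4,5,6,7}: W {2,5,6,7}->{2,5,6}; U {1,3,4,6,7}->{1,3,4}; Y {3,4,5,6,7}->{3,5,6,7}
So after constraint 3: D(Y)={3,5,6,7}, size = 4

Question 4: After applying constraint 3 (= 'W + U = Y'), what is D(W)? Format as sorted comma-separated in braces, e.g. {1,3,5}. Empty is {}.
Constraint 1 (W != Y) on D(W)={2,5,6,7} D(Y)={3,4,5,6,7}: no change
Constraint 2 (Y != U) on D(Y)={3,4,5,6,7} D(U)={1,3,4,6,7}: no change
Constraint 3 (W + U = Y) on D(W)={2,5,6,7} D(U)={1,3,4,6,7} D(Y)={3,4,5,6,7}: W {2,5,6,7}->{2,5,6}; U {1,3,4,6,7}->{1,3,4}; Y {3,4,5,6,7}->{3,5,6,7}
So after constraint 3: D(W) = {2,5,6}

Answer: {2,5,6}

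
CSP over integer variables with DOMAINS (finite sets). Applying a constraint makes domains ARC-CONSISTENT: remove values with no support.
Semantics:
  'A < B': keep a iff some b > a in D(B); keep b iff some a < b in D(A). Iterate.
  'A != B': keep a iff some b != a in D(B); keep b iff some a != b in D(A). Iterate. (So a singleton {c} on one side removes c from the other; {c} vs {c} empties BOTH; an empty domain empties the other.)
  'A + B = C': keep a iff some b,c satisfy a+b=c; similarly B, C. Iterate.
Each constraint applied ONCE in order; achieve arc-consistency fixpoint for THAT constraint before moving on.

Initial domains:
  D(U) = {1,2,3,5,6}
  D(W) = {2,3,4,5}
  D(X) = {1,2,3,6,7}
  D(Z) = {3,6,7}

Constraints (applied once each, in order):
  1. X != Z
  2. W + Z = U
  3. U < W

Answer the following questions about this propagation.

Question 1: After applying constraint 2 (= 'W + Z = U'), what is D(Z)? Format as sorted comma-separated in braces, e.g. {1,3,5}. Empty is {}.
Constraint 1 (X != Z) on D(X)={1,2,3,6,7} D(Z)={3,6,7}: no change
Constraint 2 (W + Z = U) on D(W)={2,3,4,5} D(Z)={3,6,7} D(U)={1,2,3,5,6}: W {2,3,4,5}->{2,3}; Z {3,6,7}->{3}; U {1,2,3,5,6}->{5,6}
So after constraint 2: D(Z) = {3}

Answer: {3}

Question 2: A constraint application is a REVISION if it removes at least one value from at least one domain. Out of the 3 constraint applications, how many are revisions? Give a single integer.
Answer: 2

Derivation:
Constraint 1 (X != Z) on D(X)={1,2,3,6,7} D(Z)={3,6,7}: no change => not a revision
Constraint 2 (W + Z = U) on D(W)={2,3,4,5} D(Z)={3,6,7} D(U)={1,2,3,5,6}: W {2,3,4,5}->{2,3}; Z {3,6,7}->{3}; U {1,2,3,5,6}->{5,6} => REVISION
Constraint 3 (U < W) on D(U)={5,6} D(W)={2,3}: U {5,6}->{}; W {2,3}->{} => REVISION
Total revisions = 2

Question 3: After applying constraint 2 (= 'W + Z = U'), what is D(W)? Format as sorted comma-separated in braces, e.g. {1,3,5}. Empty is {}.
Answer: {2,3}

Derivation:
Constraint 1 (X != Z) on D(X)={1,2,3,6,7} D(Z)={3,6,7}: no change
Constraint 2 (W + Z = U) on D(W)={2,3,4,5} D(Z)={3,6,7} D(U)={1,2,3,5,6}: W {2,3,4,5}->{2,3}; Z {3,6,7}->{3}; U {1,2,3,5,6}->{5,6}
So after constraint 2: D(W) = {2,3}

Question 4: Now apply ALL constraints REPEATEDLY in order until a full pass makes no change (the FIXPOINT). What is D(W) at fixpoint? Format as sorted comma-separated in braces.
Answer: {}

Derivation:
pass 0 (initial): D(W)={2,3,4,5}
pass 1: U {1,2,3,5,6}->{}; W {2,3,4,5}->{}; Z {3,6,7}->{3}
pass 2: X {1,2,3,6,7}->{1,2,6,7}; Z {3}->{}
pass 3: X {1,2,6,7}->{}
pass 4: no change
Fixpoint after 4 passes: D(W) = {}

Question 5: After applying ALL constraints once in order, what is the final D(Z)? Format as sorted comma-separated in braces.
Constraint 1 (X != Z) on D(X)={1,2,3,6,7} D(Z)={3,6,7}: no change
Constraint 2 (W + Z = U) on D(W)={2,3,4,5} D(Z)={3,6,7} D(U)={1,2,3,5,6}: W {2,3,4,5}->{2,3}; Z {3,6,7}->{3}; U {1,2,3,5,6}->{5,6}
Constraint 3 (U < W) on D(U)={5,6} D(W)={2,3}: U {5,6}->{}; W {2,3}->{}
So after all 3 constraints: D(Z) = {3}

Answer: {3}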